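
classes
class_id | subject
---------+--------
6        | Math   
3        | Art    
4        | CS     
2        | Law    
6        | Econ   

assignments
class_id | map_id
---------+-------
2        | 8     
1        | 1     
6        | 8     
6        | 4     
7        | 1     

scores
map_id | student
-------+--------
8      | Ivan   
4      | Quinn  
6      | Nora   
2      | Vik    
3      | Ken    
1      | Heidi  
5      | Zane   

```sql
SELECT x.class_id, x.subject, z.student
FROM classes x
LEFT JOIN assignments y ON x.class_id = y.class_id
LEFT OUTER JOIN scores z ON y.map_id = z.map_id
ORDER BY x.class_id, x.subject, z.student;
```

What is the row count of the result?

Evaluate left to right. First `classes x LEFT JOIN assignments y` on class_id: 7 row(s).
Then LEFT JOIN `scores z` on map_id: each of those 7 rows is kept; rows whose y.map_id has no match in z get NULL for z's columns.
Result: 7 row(s).

7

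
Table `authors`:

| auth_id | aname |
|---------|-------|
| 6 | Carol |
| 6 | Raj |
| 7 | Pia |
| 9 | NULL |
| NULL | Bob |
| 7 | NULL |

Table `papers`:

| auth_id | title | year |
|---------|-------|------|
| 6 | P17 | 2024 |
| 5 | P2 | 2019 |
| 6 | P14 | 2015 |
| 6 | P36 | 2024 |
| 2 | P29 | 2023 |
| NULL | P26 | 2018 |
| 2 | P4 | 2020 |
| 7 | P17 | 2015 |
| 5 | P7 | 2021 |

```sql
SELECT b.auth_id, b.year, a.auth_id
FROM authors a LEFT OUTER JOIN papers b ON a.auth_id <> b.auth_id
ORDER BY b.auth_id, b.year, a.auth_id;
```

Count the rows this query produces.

LEFT JOIN keeps every row from `authors`; unmatched rows get NULL for `papers`'s columns.
Matching on a.auth_id <> b.auth_id. A NULL in a compared column never satisfies the condition.
- a (auth_id=6) pairs with 5 row(s) of b.
- a (auth_id=6) pairs with 5 row(s) of b.
- a (auth_id=7) pairs with 7 row(s) of b.
- a (auth_id=9) pairs with 8 row(s) of b.
- a (auth_id=NULL) has no partner → padded with NULL.
- a (auth_id=7) pairs with 7 row(s) of b.
Total: 32 matched + 1 padded = 33 rows.

33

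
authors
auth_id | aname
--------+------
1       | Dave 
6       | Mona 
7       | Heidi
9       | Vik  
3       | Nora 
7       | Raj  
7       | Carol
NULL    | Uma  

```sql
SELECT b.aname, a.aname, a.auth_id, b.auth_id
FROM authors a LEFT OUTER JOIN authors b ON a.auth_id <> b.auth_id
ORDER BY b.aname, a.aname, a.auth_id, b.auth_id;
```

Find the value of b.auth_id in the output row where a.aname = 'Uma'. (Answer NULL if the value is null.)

NULL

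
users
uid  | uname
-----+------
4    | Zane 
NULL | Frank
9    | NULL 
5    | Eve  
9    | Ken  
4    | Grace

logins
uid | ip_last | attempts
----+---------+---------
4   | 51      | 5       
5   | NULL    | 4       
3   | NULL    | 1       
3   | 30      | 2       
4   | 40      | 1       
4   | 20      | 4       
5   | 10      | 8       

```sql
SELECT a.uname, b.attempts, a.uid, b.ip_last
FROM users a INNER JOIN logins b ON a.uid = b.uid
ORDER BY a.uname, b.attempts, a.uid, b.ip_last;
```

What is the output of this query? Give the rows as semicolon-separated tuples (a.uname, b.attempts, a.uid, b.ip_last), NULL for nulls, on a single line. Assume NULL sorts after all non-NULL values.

(Eve, 4, 5, NULL); (Eve, 8, 5, 10); (Grace, 1, 4, 40); (Grace, 4, 4, 20); (Grace, 5, 4, 51); (Zane, 1, 4, 40); (Zane, 4, 4, 20); (Zane, 5, 4, 51)

INNER JOIN keeps only pairs where the ON condition holds.
Matching on a.uid = b.uid. A NULL in a compared column never satisfies the condition.
- a (uid=4) pairs with 3 row(s) of b.
- a (uid=NULL) has no partner → excluded.
- a (uid=9) has no partner → excluded.
- a (uid=5) pairs with 2 row(s) of b.
- a (uid=9) has no partner → excluded.
- a (uid=4) pairs with 3 row(s) of b.
After projecting and ordering:
a.uname | b.attempts | a.uid | b.ip_last
Eve | 4 | 5 | NULL
Eve | 8 | 5 | 10
Grace | 1 | 4 | 40
Grace | 4 | 4 | 20
Grace | 5 | 4 | 51
Zane | 1 | 4 | 40
Zane | 4 | 4 | 20
Zane | 5 | 4 | 51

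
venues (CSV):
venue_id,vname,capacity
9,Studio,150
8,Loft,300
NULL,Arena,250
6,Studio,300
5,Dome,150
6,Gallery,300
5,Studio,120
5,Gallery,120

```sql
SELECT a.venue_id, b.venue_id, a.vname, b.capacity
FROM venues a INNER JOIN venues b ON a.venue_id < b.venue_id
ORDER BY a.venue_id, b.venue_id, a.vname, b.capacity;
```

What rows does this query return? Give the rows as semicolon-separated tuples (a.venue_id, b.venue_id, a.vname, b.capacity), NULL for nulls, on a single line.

(5, 6, Dome, 300); (5, 6, Dome, 300); (5, 6, Gallery, 300); (5, 6, Gallery, 300); (5, 6, Studio, 300); (5, 6, Studio, 300); (5, 8, Dome, 300); (5, 8, Gallery, 300); (5, 8, Studio, 300); (5, 9, Dome, 150); (5, 9, Gallery, 150); (5, 9, Studio, 150); (6, 8, Gallery, 300); (6, 8, Studio, 300); (6, 9, Gallery, 150); (6, 9, Studio, 150); (8, 9, Loft, 150)

INNER JOIN keeps only pairs where the ON condition holds.
Matching on a.venue_id < b.venue_id. A NULL in a compared column never satisfies the condition.
- a row (venue_id=9): no match → dropped.
- a row (venue_id=8): matches 1 b row(s) → 1 output row(s).
- a row (venue_id=NULL): no match → dropped.
- a row (venue_id=6): matches 2 b row(s) → 2 output row(s).
- a row (venue_id=5): matches 4 b row(s) → 4 output row(s).
- a row (venue_id=6): matches 2 b row(s) → 2 output row(s).
- a row (venue_id=5): matches 4 b row(s) → 4 output row(s).
- a row (venue_id=5): matches 4 b row(s) → 4 output row(s).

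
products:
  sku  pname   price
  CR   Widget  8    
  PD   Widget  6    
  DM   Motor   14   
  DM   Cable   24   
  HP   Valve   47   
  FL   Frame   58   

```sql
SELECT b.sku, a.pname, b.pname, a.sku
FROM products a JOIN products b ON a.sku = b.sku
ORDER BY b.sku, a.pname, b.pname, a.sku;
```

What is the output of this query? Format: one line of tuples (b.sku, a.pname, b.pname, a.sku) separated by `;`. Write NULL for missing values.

(CR, Widget, Widget, CR); (DM, Cable, Cable, DM); (DM, Cable, Motor, DM); (DM, Motor, Cable, DM); (DM, Motor, Motor, DM); (FL, Frame, Frame, FL); (HP, Valve, Valve, HP); (PD, Widget, Widget, PD)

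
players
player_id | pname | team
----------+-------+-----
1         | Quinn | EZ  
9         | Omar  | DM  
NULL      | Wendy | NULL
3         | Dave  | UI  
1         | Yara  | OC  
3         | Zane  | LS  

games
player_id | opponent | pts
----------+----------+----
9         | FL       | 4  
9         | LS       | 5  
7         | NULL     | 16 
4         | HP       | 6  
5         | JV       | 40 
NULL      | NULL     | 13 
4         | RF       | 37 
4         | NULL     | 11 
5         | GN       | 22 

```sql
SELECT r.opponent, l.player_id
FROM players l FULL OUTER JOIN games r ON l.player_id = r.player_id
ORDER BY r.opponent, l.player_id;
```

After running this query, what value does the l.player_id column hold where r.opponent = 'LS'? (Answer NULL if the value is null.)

FULL OUTER JOIN keeps every row from both sides; unmatched rows get NULL for the other side's columns.
Matching on l.player_id = r.player_id. A NULL in a compared column never satisfies the condition.
- l row (player_id=1): no match → kept, r columns NULL.
- l row (player_id=9): matches 2 r row(s) → 2 output row(s).
- l row (player_id=NULL): no match → kept, r columns NULL.
- l row (player_id=3): no match → kept, r columns NULL.
- l row (player_id=1): no match → kept, r columns NULL.
- l row (player_id=3): no match → kept, r columns NULL.
- 7 r row(s) had no l match → kept, l columns NULL.

9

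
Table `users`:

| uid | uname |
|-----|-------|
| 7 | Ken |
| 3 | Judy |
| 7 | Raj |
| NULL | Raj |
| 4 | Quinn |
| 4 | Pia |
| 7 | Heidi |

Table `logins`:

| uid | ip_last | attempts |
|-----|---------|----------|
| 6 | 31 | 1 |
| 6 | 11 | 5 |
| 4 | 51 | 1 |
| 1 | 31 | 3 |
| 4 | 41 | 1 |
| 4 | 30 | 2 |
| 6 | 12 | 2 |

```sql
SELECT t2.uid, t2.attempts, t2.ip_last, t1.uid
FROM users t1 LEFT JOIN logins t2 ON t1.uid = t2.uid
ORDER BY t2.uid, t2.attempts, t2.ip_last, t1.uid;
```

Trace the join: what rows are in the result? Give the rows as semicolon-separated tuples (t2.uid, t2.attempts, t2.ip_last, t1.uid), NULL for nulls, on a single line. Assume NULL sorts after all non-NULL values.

(4, 1, 41, 4); (4, 1, 41, 4); (4, 1, 51, 4); (4, 1, 51, 4); (4, 2, 30, 4); (4, 2, 30, 4); (NULL, NULL, NULL, 3); (NULL, NULL, NULL, 7); (NULL, NULL, NULL, 7); (NULL, NULL, NULL, 7); (NULL, NULL, NULL, NULL)

LEFT JOIN keeps every row from `users`; unmatched rows get NULL for `logins`'s columns.
Matching on t1.uid = t2.uid. A NULL in a compared column never satisfies the condition.
- uid=7: no t2 row matches, row kept with t2 columns NULL.
- uid=3: no t2 row matches, row kept with t2 columns NULL.
- uid=7: no t2 row matches, row kept with t2 columns NULL.
- uid=NULL: no t2 row matches, row kept with t2 columns NULL.
- uid=4: 3 matching t2 row(s), so 3 row(s) emitted.
- uid=4: 3 matching t2 row(s), so 3 row(s) emitted.
- uid=7: no t2 row matches, row kept with t2 columns NULL.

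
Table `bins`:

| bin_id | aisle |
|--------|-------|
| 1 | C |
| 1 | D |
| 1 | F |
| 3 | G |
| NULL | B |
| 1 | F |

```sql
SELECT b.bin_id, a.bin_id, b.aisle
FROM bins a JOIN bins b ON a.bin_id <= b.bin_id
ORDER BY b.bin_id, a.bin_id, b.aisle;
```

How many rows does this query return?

INNER JOIN keeps only pairs where the ON condition holds.
Matching on a.bin_id <= b.bin_id. A NULL in a compared column never satisfies the condition.
- a row (bin_id=1): matches 5 b row(s) → 5 output row(s).
- a row (bin_id=1): matches 5 b row(s) → 5 output row(s).
- a row (bin_id=1): matches 5 b row(s) → 5 output row(s).
- a row (bin_id=3): matches 1 b row(s) → 1 output row(s).
- a row (bin_id=NULL): no match → dropped.
- a row (bin_id=1): matches 5 b row(s) → 5 output row(s).
Total: 21 rows.

21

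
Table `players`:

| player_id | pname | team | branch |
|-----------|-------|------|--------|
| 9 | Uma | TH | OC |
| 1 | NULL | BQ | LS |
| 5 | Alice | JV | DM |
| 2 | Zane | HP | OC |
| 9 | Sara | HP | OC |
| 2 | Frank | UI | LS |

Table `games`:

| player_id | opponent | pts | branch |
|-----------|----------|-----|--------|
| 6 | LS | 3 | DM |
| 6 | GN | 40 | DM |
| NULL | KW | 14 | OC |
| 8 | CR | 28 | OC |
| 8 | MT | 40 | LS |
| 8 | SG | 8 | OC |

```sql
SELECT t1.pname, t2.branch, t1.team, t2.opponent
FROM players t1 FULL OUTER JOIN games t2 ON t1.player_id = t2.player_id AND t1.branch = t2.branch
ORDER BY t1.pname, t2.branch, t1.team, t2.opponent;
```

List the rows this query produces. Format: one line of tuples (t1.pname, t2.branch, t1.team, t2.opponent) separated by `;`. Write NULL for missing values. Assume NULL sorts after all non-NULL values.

(Alice, NULL, JV, NULL); (Frank, NULL, UI, NULL); (Sara, NULL, HP, NULL); (Uma, NULL, TH, NULL); (Zane, NULL, HP, NULL); (NULL, DM, NULL, GN); (NULL, DM, NULL, LS); (NULL, LS, NULL, MT); (NULL, OC, NULL, CR); (NULL, OC, NULL, KW); (NULL, OC, NULL, SG); (NULL, NULL, BQ, NULL)

FULL OUTER JOIN keeps every row from both sides; unmatched rows get NULL for the other side's columns.
Matching on t1.player_id = t2.player_id AND t1.branch = t2.branch. A NULL in a compared column never satisfies the condition.
- t1[0] player_id=9, branch=OC → no match; kept with NULLs on the t2 side.
- t1[1] player_id=1, branch=LS → no match; kept with NULLs on the t2 side.
- t1[2] player_id=5, branch=DM → no match; kept with NULLs on the t2 side.
- t1[3] player_id=2, branch=OC → no match; kept with NULLs on the t2 side.
- t1[4] player_id=9, branch=OC → no match; kept with NULLs on the t2 side.
- t1[5] player_id=2, branch=LS → no match; kept with NULLs on the t2 side.
- plus 6 unmatched t2 row(s), each kept with NULL t1 columns.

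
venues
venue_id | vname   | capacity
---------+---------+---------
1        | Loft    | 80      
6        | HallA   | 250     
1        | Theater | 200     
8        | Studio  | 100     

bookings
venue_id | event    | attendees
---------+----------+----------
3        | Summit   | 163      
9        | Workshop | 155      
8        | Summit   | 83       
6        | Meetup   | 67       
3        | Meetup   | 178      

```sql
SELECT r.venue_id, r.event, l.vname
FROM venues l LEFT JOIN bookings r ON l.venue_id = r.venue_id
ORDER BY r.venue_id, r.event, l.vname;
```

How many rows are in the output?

4

LEFT JOIN keeps every row from `venues`; unmatched rows get NULL for `bookings`'s columns.
Matching on l.venue_id = r.venue_id.
- venue_id=1: no r row matches, row kept with r columns NULL.
- venue_id=6: 1 matching r row(s), so 1 row(s) emitted.
- venue_id=1: no r row matches, row kept with r columns NULL.
- venue_id=8: 1 matching r row(s), so 1 row(s) emitted.
Total: 2 matched + 2 padded = 4 rows.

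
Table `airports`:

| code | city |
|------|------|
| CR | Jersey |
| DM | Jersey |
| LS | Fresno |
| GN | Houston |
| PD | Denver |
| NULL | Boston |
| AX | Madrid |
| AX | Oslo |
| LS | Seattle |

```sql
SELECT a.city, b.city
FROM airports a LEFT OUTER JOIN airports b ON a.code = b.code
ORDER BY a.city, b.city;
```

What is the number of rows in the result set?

LEFT JOIN keeps every row from `airports a`; unmatched rows get NULL for `airports b`'s columns.
Matching on a.code = b.code. A NULL in a compared column never satisfies the condition.
- code=CR: 1 matching b row(s), so 1 row(s) emitted.
- code=DM: 1 matching b row(s), so 1 row(s) emitted.
- code=LS: 2 matching b row(s), so 2 row(s) emitted.
- code=GN: 1 matching b row(s), so 1 row(s) emitted.
- code=PD: 1 matching b row(s), so 1 row(s) emitted.
- code=NULL: no b row matches, row kept with b columns NULL.
- code=AX: 2 matching b row(s), so 2 row(s) emitted.
- code=AX: 2 matching b row(s), so 2 row(s) emitted.
- code=LS: 2 matching b row(s), so 2 row(s) emitted.
Total: 12 matched + 1 padded = 13 rows.

13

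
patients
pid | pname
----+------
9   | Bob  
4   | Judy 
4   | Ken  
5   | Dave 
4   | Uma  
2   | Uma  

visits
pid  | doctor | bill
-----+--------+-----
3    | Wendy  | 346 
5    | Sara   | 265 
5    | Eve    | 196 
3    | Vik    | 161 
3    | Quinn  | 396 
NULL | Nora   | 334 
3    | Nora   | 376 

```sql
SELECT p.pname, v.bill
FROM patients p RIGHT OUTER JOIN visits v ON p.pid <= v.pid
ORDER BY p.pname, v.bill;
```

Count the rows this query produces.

RIGHT JOIN keeps every row from `visits`; unmatched rows get NULL for `patients`'s columns.
Matching on p.pid <= v.pid. A NULL in a compared column never satisfies the condition.
- p (pid=9) has no partner in v.
- p (pid=4) pairs with 2 row(s) of v.
- p (pid=4) pairs with 2 row(s) of v.
- p (pid=5) pairs with 2 row(s) of v.
- p (pid=4) pairs with 2 row(s) of v.
- p (pid=2) pairs with 6 row(s) of v.
- 1 row(s) from v found no p partner → padded with NULL.
Total: 14 matched + 1 padded = 15 rows.

15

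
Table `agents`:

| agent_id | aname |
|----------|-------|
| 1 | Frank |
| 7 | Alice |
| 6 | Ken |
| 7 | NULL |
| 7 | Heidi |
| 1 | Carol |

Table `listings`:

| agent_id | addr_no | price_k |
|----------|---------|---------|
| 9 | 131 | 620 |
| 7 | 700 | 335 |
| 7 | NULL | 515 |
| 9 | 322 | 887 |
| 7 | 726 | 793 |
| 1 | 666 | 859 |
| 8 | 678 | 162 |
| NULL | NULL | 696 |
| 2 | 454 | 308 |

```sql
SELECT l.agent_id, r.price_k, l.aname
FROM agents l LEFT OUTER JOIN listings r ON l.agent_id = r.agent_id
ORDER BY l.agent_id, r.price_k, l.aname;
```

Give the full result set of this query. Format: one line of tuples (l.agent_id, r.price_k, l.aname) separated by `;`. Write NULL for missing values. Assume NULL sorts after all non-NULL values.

LEFT JOIN keeps every row from `agents`; unmatched rows get NULL for `listings`'s columns.
Matching on l.agent_id = r.agent_id. A NULL in a compared column never satisfies the condition.
- l row (agent_id=1): matches 1 r row(s) → 1 output row(s).
- l row (agent_id=7): matches 3 r row(s) → 3 output row(s).
- l row (agent_id=6): no match → kept, r columns NULL.
- l row (agent_id=7): matches 3 r row(s) → 3 output row(s).
- l row (agent_id=7): matches 3 r row(s) → 3 output row(s).
- l row (agent_id=1): matches 1 r row(s) → 1 output row(s).

(1, 859, Carol); (1, 859, Frank); (6, NULL, Ken); (7, 335, Alice); (7, 335, Heidi); (7, 335, NULL); (7, 515, Alice); (7, 515, Heidi); (7, 515, NULL); (7, 793, Alice); (7, 793, Heidi); (7, 793, NULL)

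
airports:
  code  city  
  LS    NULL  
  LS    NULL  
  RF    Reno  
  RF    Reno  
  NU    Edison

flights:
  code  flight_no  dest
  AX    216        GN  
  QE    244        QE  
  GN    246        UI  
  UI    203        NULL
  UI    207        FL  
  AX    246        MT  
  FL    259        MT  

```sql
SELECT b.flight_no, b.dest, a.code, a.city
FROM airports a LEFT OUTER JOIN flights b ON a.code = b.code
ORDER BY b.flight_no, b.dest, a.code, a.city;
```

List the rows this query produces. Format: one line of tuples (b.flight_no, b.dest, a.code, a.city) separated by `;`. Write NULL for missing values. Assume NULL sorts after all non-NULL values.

LEFT JOIN keeps every row from `airports`; unmatched rows get NULL for `flights`'s columns.
Matching on a.code = b.code.
Matched pairs: 0; unmatched a rows kept: 5.

(NULL, NULL, LS, NULL); (NULL, NULL, LS, NULL); (NULL, NULL, NU, Edison); (NULL, NULL, RF, Reno); (NULL, NULL, RF, Reno)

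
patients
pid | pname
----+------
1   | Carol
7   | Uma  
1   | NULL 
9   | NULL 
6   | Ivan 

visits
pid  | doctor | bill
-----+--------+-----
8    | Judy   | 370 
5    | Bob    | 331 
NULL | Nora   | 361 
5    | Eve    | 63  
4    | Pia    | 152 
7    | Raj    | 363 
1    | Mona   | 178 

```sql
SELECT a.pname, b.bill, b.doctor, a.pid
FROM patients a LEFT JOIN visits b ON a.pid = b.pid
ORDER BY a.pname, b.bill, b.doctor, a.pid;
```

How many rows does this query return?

LEFT JOIN keeps every row from `patients`; unmatched rows get NULL for `visits`'s columns.
Matching on a.pid = b.pid. A NULL in a compared column never satisfies the condition.
- a (pid=1) pairs with 1 row(s) of b.
- a (pid=7) pairs with 1 row(s) of b.
- a (pid=1) pairs with 1 row(s) of b.
- a (pid=9) has no partner → padded with NULL.
- a (pid=6) has no partner → padded with NULL.
Total: 3 matched + 2 padded = 5 rows.

5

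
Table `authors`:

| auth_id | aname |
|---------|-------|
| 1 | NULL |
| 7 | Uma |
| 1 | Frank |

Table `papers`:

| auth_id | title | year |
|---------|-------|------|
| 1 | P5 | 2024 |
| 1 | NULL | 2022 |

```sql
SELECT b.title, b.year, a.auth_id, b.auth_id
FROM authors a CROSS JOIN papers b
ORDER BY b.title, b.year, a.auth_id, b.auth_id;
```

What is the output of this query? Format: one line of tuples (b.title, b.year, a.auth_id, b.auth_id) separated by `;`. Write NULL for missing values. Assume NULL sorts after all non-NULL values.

CROSS JOIN pairs every row of `authors` with every row of `papers`: 3 × 2 = 6 rows.
After projecting and ordering:
b.title | b.year | a.auth_id | b.auth_id
P5 | 2024 | 1 | 1
P5 | 2024 | 1 | 1
P5 | 2024 | 7 | 1
NULL | 2022 | 1 | 1
NULL | 2022 | 1 | 1
NULL | 2022 | 7 | 1

(P5, 2024, 1, 1); (P5, 2024, 1, 1); (P5, 2024, 7, 1); (NULL, 2022, 1, 1); (NULL, 2022, 1, 1); (NULL, 2022, 7, 1)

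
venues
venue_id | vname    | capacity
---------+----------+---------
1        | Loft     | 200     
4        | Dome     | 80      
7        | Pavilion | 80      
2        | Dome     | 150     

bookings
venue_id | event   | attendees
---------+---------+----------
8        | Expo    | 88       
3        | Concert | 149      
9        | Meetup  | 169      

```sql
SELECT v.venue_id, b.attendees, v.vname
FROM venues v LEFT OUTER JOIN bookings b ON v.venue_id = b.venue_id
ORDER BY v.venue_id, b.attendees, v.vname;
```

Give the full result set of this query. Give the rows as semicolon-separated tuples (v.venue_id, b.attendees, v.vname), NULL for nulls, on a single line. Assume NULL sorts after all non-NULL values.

(1, NULL, Loft); (2, NULL, Dome); (4, NULL, Dome); (7, NULL, Pavilion)

LEFT JOIN keeps every row from `venues`; unmatched rows get NULL for `bookings`'s columns.
Matching on v.venue_id = b.venue_id.
- venue_id=1: no b row matches, row kept with b columns NULL.
- venue_id=4: no b row matches, row kept with b columns NULL.
- venue_id=7: no b row matches, row kept with b columns NULL.
- venue_id=2: no b row matches, row kept with b columns NULL.
After projecting and ordering:
v.venue_id | b.attendees | v.vname
1 | NULL | Loft
2 | NULL | Dome
4 | NULL | Dome
7 | NULL | Pavilion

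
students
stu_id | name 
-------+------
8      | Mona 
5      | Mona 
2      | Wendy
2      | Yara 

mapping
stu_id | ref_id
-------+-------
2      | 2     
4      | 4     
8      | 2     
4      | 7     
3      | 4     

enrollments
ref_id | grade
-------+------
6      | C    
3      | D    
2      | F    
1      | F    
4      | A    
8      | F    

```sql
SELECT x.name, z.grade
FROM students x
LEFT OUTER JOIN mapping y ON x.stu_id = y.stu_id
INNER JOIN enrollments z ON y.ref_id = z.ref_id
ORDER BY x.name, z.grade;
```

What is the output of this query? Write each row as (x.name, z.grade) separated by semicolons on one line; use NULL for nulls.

(Mona, F); (Wendy, F); (Yara, F)

Joins associate left-to-right: students LEFT JOIN mapping on stu_id gives 4 intermediate row(s).
Then INNER JOIN `enrollments z` on ref_id: keep only rows whose y.ref_id appears in z.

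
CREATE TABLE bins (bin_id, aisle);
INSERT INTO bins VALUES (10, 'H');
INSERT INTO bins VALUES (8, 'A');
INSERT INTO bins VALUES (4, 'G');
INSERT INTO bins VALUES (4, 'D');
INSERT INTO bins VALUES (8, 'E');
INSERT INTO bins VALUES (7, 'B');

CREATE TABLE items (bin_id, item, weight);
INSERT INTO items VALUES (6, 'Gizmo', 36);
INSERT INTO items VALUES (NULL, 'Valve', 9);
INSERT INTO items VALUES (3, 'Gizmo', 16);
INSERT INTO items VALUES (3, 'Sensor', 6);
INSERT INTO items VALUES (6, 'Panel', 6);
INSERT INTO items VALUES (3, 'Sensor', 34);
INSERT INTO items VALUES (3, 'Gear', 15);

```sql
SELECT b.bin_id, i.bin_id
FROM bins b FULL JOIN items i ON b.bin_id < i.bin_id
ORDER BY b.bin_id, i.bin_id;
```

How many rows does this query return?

13

FULL OUTER JOIN keeps every row from both sides; unmatched rows get NULL for the other side's columns.
Matching on b.bin_id < i.bin_id. A NULL in a compared column never satisfies the condition.
- b[0] bin_id=10 → no match; kept with NULLs on the i side.
- b[1] bin_id=8 → no match; kept with NULLs on the i side.
- b[2] bin_id=4 → 2 match(es) in i → 2 row(s).
- b[3] bin_id=4 → 2 match(es) in i → 2 row(s).
- b[4] bin_id=8 → no match; kept with NULLs on the i side.
- b[5] bin_id=7 → no match; kept with NULLs on the i side.
- 5 row(s) from i found no b partner → padded with NULL.
Total: 4 matched + 9 padded = 13 rows.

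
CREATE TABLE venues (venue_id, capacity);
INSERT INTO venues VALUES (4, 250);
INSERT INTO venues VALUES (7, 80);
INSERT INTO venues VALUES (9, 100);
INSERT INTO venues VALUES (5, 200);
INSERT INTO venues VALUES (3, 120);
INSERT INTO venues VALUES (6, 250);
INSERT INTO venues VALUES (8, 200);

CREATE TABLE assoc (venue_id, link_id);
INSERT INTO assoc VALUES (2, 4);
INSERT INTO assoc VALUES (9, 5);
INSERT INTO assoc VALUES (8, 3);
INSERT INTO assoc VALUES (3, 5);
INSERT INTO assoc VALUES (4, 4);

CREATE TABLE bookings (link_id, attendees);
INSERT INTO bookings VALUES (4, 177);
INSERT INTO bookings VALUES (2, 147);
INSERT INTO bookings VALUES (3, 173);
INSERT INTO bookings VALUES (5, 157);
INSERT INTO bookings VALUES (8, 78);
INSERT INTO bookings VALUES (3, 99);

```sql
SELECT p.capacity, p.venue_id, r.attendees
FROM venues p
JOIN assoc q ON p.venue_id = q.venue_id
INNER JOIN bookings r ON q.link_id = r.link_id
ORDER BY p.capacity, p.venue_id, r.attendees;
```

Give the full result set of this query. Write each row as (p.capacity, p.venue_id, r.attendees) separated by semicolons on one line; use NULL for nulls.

Step 1 — p INNER JOIN q on venue_id → 4 row(s).
Then INNER JOIN `bookings r` on link_id: keep only rows whose q.link_id appears in r.

(100, 9, 157); (120, 3, 157); (200, 8, 99); (200, 8, 173); (250, 4, 177)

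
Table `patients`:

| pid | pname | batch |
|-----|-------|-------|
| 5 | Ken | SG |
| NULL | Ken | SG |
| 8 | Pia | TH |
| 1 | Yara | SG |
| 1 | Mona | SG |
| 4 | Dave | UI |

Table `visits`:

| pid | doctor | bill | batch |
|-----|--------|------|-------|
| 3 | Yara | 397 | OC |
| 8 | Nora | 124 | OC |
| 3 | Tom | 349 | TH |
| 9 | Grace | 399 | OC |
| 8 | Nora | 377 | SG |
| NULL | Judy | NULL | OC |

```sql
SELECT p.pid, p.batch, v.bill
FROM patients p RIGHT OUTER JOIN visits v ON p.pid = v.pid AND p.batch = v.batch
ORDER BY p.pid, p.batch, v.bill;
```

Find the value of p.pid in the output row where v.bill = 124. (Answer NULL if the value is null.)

RIGHT JOIN keeps every row from `visits`; unmatched rows get NULL for `patients`'s columns.
Matching on p.pid = v.pid AND p.batch = v.batch. A NULL in a compared column never satisfies the condition.
- p (pid=5, batch=SG) has no partner in v.
- p (pid=NULL, batch=SG) has no partner in v.
- p (pid=8, batch=TH) has no partner in v.
- p (pid=1, batch=SG) has no partner in v.
- p (pid=1, batch=SG) has no partner in v.
- p (pid=4, batch=UI) has no partner in v.
- plus 6 unmatched v row(s), each kept with NULL p columns.

NULL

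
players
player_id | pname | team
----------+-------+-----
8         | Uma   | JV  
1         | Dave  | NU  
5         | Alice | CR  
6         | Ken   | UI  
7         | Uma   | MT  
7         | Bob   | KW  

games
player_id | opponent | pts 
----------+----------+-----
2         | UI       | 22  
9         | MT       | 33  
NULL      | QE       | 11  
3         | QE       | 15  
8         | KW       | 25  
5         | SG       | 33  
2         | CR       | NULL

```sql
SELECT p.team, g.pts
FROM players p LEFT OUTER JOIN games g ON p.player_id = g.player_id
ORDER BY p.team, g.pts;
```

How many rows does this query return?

6

LEFT JOIN keeps every row from `players`; unmatched rows get NULL for `games`'s columns.
Matching on p.player_id = g.player_id. A NULL in a compared column never satisfies the condition.
- player_id=8: 1 matching g row(s), so 1 row(s) emitted.
- player_id=1: no g row matches, row kept with g columns NULL.
- player_id=5: 1 matching g row(s), so 1 row(s) emitted.
- player_id=6: no g row matches, row kept with g columns NULL.
- player_id=7: no g row matches, row kept with g columns NULL.
- player_id=7: no g row matches, row kept with g columns NULL.
Total: 2 matched + 4 padded = 6 rows.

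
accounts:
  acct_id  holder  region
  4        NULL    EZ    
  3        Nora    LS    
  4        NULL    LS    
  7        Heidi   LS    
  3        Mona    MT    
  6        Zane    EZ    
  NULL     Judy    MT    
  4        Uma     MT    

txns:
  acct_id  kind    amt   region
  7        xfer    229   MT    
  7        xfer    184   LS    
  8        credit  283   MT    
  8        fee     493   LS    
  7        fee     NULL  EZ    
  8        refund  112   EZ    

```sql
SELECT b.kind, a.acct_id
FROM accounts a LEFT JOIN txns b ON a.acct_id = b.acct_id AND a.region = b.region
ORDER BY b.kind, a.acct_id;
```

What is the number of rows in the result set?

8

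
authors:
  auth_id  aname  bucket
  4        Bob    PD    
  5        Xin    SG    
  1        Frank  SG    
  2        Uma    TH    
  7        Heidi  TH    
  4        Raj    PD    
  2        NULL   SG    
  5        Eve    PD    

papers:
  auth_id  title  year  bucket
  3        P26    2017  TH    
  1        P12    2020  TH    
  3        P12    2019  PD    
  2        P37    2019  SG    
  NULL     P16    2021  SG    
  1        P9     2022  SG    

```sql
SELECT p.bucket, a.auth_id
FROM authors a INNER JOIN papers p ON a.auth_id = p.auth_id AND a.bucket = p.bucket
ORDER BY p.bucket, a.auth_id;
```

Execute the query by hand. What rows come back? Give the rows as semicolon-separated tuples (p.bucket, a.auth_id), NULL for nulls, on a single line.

INNER JOIN keeps only pairs where the ON condition holds.
Matching on a.auth_id = p.auth_id AND a.bucket = p.bucket. A NULL in a compared column never satisfies the condition.
Matched pairs: 2.

(SG, 1); (SG, 2)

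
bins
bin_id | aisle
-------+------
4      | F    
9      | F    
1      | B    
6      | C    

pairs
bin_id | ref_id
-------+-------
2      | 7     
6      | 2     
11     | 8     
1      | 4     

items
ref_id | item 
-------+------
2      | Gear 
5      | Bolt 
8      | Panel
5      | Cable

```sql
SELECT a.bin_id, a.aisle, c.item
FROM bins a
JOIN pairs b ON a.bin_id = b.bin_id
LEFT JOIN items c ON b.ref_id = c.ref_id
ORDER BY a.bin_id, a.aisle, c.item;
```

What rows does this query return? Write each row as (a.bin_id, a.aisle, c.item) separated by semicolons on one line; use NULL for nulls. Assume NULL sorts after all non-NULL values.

Joins associate left-to-right: bins INNER JOIN pairs on bin_id gives 2 intermediate row(s).
Then LEFT JOIN `items c` on ref_id: each of those 2 rows is kept; rows whose b.ref_id has no match in c get NULL for c's columns.

(1, B, NULL); (6, C, Gear)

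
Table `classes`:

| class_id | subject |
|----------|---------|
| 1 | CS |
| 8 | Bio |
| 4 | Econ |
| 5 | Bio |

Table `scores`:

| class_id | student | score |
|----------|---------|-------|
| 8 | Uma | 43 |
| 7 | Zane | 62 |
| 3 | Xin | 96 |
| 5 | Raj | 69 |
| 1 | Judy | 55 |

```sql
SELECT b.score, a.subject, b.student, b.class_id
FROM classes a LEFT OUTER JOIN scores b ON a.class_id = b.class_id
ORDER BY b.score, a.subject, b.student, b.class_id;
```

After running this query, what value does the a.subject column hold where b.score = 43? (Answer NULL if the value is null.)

LEFT JOIN keeps every row from `classes`; unmatched rows get NULL for `scores`'s columns.
Matching on a.class_id = b.class_id.
Matched pairs: 3; unmatched a rows kept: 1.

Bio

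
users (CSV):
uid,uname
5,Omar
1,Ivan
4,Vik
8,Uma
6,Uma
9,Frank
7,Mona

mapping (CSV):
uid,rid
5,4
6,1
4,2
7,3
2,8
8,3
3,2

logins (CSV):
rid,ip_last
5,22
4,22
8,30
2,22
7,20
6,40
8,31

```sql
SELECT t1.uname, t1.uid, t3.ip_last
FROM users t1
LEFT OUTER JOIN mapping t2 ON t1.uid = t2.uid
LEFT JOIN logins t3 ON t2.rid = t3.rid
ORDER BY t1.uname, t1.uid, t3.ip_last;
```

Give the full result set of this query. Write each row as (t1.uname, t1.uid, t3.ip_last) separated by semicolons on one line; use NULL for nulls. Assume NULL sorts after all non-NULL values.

Evaluate left to right. First `users t1 LEFT JOIN mapping t2` on uid: 7 row(s).
Then LEFT JOIN `logins t3` on rid: each of those 7 rows is kept; rows whose t2.rid has no match in t3 get NULL for t3's columns.

(Frank, 9, NULL); (Ivan, 1, NULL); (Mona, 7, NULL); (Omar, 5, 22); (Uma, 6, NULL); (Uma, 8, NULL); (Vik, 4, 22)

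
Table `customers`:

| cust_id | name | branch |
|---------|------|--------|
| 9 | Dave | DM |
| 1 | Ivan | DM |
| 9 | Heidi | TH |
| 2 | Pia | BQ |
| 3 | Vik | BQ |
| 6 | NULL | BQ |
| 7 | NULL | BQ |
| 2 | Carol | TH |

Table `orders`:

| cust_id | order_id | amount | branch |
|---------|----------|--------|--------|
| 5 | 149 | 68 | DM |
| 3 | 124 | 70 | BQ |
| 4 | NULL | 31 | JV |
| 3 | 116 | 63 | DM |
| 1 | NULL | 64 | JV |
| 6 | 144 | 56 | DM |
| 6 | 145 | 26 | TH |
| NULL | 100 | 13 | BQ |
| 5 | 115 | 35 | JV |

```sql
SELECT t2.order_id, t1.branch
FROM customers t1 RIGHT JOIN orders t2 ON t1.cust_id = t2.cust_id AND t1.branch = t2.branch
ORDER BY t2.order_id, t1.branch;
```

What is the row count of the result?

RIGHT JOIN keeps every row from `orders`; unmatched rows get NULL for `customers`'s columns.
Matching on t1.cust_id = t2.cust_id AND t1.branch = t2.branch. A NULL in a compared column never satisfies the condition.
- t1[0] cust_id=9, branch=DM → no match.
- t1[1] cust_id=1, branch=DM → no match.
- t1[2] cust_id=9, branch=TH → no match.
- t1[3] cust_id=2, branch=BQ → no match.
- t1[4] cust_id=3, branch=BQ → 1 match(es) in t2 → 1 row(s).
- t1[5] cust_id=6, branch=BQ → no match.
- t1[6] cust_id=7, branch=BQ → no match.
- t1[7] cust_id=2, branch=TH → no match.
- 8 t2 row(s) had no t1 match → kept, t1 columns NULL.
Total: 1 matched + 8 padded = 9 rows.

9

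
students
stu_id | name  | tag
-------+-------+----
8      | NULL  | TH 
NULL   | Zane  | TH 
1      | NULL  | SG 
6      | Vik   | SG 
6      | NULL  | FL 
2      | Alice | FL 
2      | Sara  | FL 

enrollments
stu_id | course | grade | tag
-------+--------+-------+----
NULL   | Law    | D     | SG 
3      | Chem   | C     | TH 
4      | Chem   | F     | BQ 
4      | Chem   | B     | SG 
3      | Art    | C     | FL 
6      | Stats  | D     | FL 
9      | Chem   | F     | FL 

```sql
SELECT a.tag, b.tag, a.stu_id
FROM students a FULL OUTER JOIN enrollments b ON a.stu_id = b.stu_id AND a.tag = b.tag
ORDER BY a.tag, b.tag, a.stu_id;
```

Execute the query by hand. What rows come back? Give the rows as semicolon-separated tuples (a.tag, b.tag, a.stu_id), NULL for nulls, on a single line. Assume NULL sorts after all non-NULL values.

(FL, FL, 6); (FL, NULL, 2); (FL, NULL, 2); (SG, NULL, 1); (SG, NULL, 6); (TH, NULL, 8); (TH, NULL, NULL); (NULL, BQ, NULL); (NULL, FL, NULL); (NULL, FL, NULL); (NULL, SG, NULL); (NULL, SG, NULL); (NULL, TH, NULL)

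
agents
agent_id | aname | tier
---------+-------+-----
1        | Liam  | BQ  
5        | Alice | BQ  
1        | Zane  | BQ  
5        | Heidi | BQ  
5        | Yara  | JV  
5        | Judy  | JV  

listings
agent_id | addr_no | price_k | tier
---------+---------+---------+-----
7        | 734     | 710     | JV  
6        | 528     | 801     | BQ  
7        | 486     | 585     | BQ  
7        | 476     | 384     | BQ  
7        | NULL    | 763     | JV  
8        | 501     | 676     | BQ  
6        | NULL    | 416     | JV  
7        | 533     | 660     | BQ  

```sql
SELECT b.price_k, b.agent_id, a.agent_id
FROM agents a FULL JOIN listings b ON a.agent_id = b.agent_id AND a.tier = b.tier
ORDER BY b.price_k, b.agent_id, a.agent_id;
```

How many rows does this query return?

14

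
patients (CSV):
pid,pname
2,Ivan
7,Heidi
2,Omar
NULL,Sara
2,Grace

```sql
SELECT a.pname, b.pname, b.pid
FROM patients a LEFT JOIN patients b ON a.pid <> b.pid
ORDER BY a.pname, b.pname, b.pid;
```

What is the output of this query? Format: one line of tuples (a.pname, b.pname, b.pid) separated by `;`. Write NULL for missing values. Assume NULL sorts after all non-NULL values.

(Grace, Heidi, 7); (Heidi, Grace, 2); (Heidi, Ivan, 2); (Heidi, Omar, 2); (Ivan, Heidi, 7); (Omar, Heidi, 7); (Sara, NULL, NULL)

LEFT JOIN keeps every row from `patients a`; unmatched rows get NULL for `patients b`'s columns.
Matching on a.pid <> b.pid. A NULL in a compared column never satisfies the condition.
Matched pairs: 6; unmatched a rows kept: 1.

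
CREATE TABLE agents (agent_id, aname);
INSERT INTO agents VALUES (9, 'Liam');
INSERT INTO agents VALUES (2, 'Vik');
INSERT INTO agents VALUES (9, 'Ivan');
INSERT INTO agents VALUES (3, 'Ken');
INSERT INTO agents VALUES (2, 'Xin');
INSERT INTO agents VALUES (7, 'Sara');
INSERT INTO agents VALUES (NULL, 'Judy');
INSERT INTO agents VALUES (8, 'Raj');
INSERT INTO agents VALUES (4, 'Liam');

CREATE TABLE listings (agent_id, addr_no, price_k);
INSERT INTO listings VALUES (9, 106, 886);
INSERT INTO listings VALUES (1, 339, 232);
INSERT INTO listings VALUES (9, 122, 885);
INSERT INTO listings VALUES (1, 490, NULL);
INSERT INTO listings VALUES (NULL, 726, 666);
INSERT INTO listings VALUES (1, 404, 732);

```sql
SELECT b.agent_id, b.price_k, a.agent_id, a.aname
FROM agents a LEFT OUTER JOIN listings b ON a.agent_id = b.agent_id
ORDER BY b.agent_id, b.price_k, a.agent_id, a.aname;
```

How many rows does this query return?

LEFT JOIN keeps every row from `agents`; unmatched rows get NULL for `listings`'s columns.
Matching on a.agent_id = b.agent_id. A NULL in a compared column never satisfies the condition.
- a row (agent_id=9): matches 2 b row(s) → 2 output row(s).
- a row (agent_id=2): no match → kept, b columns NULL.
- a row (agent_id=9): matches 2 b row(s) → 2 output row(s).
- a row (agent_id=3): no match → kept, b columns NULL.
- a row (agent_id=2): no match → kept, b columns NULL.
- a row (agent_id=7): no match → kept, b columns NULL.
- a row (agent_id=NULL): no match → kept, b columns NULL.
- a row (agent_id=8): no match → kept, b columns NULL.
- a row (agent_id=4): no match → kept, b columns NULL.
Total: 4 matched + 7 padded = 11 rows.

11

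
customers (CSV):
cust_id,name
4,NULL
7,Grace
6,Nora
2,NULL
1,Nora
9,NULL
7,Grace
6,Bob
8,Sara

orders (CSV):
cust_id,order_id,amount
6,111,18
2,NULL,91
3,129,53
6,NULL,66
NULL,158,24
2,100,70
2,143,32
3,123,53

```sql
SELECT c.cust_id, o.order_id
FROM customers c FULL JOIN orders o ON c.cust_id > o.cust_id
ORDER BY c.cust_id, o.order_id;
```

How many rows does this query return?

46

FULL OUTER JOIN keeps every row from both sides; unmatched rows get NULL for the other side's columns.
Matching on c.cust_id > o.cust_id. A NULL in a compared column never satisfies the condition.
- c[0] cust_id=4 → 5 match(es) in o → 5 row(s).
- c[1] cust_id=7 → 7 match(es) in o → 7 row(s).
- c[2] cust_id=6 → 5 match(es) in o → 5 row(s).
- c[3] cust_id=2 → no match; kept with NULLs on the o side.
- c[4] cust_id=1 → no match; kept with NULLs on the o side.
- c[5] cust_id=9 → 7 match(es) in o → 7 row(s).
- c[6] cust_id=7 → 7 match(es) in o → 7 row(s).
- c[7] cust_id=6 → 5 match(es) in o → 5 row(s).
- c[8] cust_id=8 → 7 match(es) in o → 7 row(s).
- plus 1 unmatched o row(s), each kept with NULL c columns.
Total: 43 matched + 3 padded = 46 rows.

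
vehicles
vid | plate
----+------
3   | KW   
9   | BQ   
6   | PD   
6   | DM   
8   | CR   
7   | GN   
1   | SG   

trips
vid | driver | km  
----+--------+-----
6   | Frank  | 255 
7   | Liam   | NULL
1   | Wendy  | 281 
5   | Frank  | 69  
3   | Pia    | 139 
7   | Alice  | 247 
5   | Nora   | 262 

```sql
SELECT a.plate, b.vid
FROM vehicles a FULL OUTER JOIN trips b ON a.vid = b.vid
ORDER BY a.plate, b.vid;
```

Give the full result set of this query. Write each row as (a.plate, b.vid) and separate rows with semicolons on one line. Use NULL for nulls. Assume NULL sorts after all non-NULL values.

FULL OUTER JOIN keeps every row from both sides; unmatched rows get NULL for the other side's columns.
Matching on a.vid = b.vid.
- vid=3: 1 matching b row(s), so 1 row(s) emitted.
- vid=9: no b row matches, row kept with b columns NULL.
- vid=6: 1 matching b row(s), so 1 row(s) emitted.
- vid=6: 1 matching b row(s), so 1 row(s) emitted.
- vid=8: no b row matches, row kept with b columns NULL.
- vid=7: 2 matching b row(s), so 2 row(s) emitted.
- vid=1: 1 matching b row(s), so 1 row(s) emitted.
- 2 row(s) from b found no a partner → padded with NULL.
After projecting and ordering:
a.plate | b.vid
BQ | NULL
CR | NULL
DM | 6
GN | 7
GN | 7
KW | 3
PD | 6
SG | 1
NULL | 5
NULL | 5

(BQ, NULL); (CR, NULL); (DM, 6); (GN, 7); (GN, 7); (KW, 3); (PD, 6); (SG, 1); (NULL, 5); (NULL, 5)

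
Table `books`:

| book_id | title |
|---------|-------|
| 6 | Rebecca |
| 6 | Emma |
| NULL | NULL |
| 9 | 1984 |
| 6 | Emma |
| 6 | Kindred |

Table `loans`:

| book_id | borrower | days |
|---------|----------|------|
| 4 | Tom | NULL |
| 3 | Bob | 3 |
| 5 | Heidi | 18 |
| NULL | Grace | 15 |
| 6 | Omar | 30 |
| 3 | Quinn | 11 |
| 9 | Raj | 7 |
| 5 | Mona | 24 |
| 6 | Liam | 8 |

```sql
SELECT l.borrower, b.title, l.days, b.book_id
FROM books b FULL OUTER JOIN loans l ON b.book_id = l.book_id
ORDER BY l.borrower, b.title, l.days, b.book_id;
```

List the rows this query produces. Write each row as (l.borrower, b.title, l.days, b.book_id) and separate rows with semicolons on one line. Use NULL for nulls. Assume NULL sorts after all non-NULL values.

FULL OUTER JOIN keeps every row from both sides; unmatched rows get NULL for the other side's columns.
Matching on b.book_id = l.book_id. A NULL in a compared column never satisfies the condition.
Matched pairs: 9; unmatched b rows kept: 1; unmatched l rows kept: 6.

(Bob, NULL, 3, NULL); (Grace, NULL, 15, NULL); (Heidi, NULL, 18, NULL); (Liam, Emma, 8, 6); (Liam, Emma, 8, 6); (Liam, Kindred, 8, 6); (Liam, Rebecca, 8, 6); (Mona, NULL, 24, NULL); (Omar, Emma, 30, 6); (Omar, Emma, 30, 6); (Omar, Kindred, 30, 6); (Omar, Rebecca, 30, 6); (Quinn, NULL, 11, NULL); (Raj, 1984, 7, 9); (Tom, NULL, NULL, NULL); (NULL, NULL, NULL, NULL)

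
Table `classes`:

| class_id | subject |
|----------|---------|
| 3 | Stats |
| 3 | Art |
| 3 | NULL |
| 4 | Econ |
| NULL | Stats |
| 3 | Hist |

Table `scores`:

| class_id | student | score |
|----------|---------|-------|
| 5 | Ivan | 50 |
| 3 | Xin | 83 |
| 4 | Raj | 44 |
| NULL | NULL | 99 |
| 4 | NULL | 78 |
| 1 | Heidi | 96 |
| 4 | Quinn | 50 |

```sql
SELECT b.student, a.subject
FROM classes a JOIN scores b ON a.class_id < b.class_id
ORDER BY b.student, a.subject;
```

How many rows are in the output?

INNER JOIN keeps only pairs where the ON condition holds.
Matching on a.class_id < b.class_id. A NULL in a compared column never satisfies the condition.
- a (class_id=3) pairs with 4 row(s) of b.
- a (class_id=3) pairs with 4 row(s) of b.
- a (class_id=3) pairs with 4 row(s) of b.
- a (class_id=4) pairs with 1 row(s) of b.
- a (class_id=NULL) has no partner → excluded.
- a (class_id=3) pairs with 4 row(s) of b.
Total: 17 rows.

17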